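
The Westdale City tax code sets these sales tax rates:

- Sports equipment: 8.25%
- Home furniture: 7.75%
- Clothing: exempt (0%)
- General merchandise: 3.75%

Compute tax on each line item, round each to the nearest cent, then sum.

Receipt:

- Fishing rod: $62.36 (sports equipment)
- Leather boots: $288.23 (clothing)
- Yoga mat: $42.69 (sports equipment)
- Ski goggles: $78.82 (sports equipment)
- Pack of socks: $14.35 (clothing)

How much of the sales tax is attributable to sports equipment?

$15.16

Fishing rod $62.36: sports equipment → 8.25% → $5.14
Yoga mat $42.69: sports equipment → 8.25% → $3.52
Ski goggles $78.82: sports equipment → 8.25% → $6.50
Tax on sports equipment = $5.14 + $3.52 + $6.50 = $15.16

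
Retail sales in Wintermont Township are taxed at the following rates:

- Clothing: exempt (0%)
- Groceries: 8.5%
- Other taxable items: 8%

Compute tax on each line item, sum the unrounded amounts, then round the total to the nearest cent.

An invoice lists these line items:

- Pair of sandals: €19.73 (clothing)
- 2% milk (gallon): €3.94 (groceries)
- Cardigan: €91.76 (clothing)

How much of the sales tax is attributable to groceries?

€0.33

2% milk (gallon) €3.94: groceries → 8.5% → €0.3349
Tax on groceries: unrounded sum = €0.3349 → €0.33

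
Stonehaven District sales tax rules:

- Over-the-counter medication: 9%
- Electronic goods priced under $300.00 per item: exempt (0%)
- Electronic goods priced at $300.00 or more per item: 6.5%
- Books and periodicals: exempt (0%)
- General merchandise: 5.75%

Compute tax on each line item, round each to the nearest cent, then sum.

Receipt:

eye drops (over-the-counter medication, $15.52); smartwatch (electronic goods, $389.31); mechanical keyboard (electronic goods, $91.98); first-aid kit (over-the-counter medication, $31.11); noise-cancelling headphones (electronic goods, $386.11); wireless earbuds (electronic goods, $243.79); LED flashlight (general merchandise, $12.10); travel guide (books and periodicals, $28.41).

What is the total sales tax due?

Eye drops $15.52: over-the-counter medication → 9% → $1.40
Smartwatch $389.31: electronic goods, $300.00 or more → 6.5% → $25.31
Mechanical keyboard $91.98: electronic goods, under $300.00 → 0% → $0.00
First-aid kit $31.11: over-the-counter medication → 9% → $2.80
Noise-cancelling headphones $386.11: electronic goods, $300.00 or more → 6.5% → $25.10
Wireless earbuds $243.79: electronic goods, under $300.00 → 0% → $0.00
LED flashlight $12.10: general merchandise → 5.75% → $0.70
Travel guide $28.41: books and periodicals → 0% → $0.00
Total tax = $1.40 + $25.31 + $2.80 + $25.10 + $0.70 = $55.31

$55.31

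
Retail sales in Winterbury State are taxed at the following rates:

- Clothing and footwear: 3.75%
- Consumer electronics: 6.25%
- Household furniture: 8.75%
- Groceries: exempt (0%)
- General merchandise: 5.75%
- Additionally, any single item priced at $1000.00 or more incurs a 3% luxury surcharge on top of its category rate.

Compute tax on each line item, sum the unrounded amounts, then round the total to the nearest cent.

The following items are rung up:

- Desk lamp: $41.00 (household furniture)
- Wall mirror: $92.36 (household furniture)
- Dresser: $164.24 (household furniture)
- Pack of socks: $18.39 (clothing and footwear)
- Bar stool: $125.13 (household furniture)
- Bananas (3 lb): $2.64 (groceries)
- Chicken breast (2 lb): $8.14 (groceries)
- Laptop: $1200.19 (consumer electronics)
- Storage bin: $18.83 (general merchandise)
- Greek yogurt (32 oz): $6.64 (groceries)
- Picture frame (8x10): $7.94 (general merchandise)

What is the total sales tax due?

$150.24

Desk lamp $41.00: household furniture → 8.75% → $3.5875
Wall mirror $92.36: household furniture → 8.75% → $8.0815
Dresser $164.24: household furniture → 8.75% → $14.371
Pack of socks $18.39: clothing and footwear → 3.75% → $0.689625
Bar stool $125.13: household furniture → 8.75% → $10.948875
Bananas (3 lb) $2.64: groceries → 0% → $0.00
Chicken breast (2 lb) $8.14: groceries → 0% → $0.00
Laptop $1200.19: consumer electronics → 6.25% + 3% surcharge = 9.25% → $111.017575
Storage bin $18.83: general merchandise → 5.75% → $1.082725
Greek yogurt (32 oz) $6.64: groceries → 0% → $0.00
Picture frame (8x10) $7.94: general merchandise → 5.75% → $0.45655
Unrounded tax sum = $150.23535 → $150.24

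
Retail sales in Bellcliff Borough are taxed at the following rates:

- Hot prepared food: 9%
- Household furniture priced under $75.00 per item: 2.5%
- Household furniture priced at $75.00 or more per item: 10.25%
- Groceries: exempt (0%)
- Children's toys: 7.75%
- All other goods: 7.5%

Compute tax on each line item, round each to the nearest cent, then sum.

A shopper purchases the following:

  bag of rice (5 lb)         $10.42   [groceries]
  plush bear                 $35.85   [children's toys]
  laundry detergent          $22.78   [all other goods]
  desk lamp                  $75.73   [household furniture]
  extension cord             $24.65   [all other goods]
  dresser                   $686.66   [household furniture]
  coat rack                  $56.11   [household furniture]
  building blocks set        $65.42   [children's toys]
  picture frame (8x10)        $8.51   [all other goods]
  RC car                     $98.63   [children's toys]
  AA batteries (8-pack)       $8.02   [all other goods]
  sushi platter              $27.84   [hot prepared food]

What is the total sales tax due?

Bag of rice (5 lb) $10.42: groceries → 0% → $0.00
Plush bear $35.85: children's toys → 7.75% → $2.78
Laundry detergent $22.78: all other goods → 7.5% → $1.71
Desk lamp $75.73: household furniture, $75.00 or more → 10.25% → $7.76
Extension cord $24.65: all other goods → 7.5% → $1.85
Dresser $686.66: household furniture, $75.00 or more → 10.25% → $70.38
Coat rack $56.11: household furniture, under $75.00 → 2.5% → $1.40
Building blocks set $65.42: children's toys → 7.75% → $5.07
Picture frame (8x10) $8.51: all other goods → 7.5% → $0.64
RC car $98.63: children's toys → 7.75% → $7.64
AA batteries (8-pack) $8.02: all other goods → 7.5% → $0.60
Sushi platter $27.84: hot prepared food → 9% → $2.51
Total tax = $2.78 + $1.71 + $7.76 + $1.85 + $70.38 + $1.40 + $5.07 + $0.64 + $7.64 + $0.60 + $2.51 = $102.34

$102.34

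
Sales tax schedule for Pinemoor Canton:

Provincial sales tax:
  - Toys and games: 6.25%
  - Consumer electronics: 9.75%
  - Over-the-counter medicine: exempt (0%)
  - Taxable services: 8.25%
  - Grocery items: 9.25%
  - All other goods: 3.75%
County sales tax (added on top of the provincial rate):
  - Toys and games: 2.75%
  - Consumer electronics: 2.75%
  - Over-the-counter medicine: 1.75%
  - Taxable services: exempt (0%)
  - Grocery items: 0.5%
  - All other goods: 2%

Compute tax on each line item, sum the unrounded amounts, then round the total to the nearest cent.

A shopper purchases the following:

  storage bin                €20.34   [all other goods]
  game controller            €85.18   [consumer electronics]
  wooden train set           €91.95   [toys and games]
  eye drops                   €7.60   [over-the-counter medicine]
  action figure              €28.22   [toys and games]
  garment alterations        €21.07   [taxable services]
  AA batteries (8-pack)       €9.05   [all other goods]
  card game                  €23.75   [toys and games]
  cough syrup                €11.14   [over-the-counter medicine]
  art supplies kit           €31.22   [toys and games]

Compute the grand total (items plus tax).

€359.69

Storage bin €20.34: all other goods → 3.75% + 2% county = 5.75% → €1.16955
Game controller €85.18: consumer electronics → 9.75% + 2.75% county = 12.5% → €10.6475
Wooden train set €91.95: toys and games → 6.25% + 2.75% county = 9% → €8.2755
Eye drops €7.60: over-the-counter medicine → 0% + 1.75% county = 1.75% → €0.133
Action figure €28.22: toys and games → 6.25% + 2.75% county = 9% → €2.5398
Garment alterations €21.07: taxable services → 8.25% + 0% county = 8.25% → €1.738275
AA batteries (8-pack) €9.05: all other goods → 3.75% + 2% county = 5.75% → €0.520375
Card game €23.75: toys and games → 6.25% + 2.75% county = 9% → €2.1375
Cough syrup €11.14: over-the-counter medicine → 0% + 1.75% county = 1.75% → €0.19495
Art supplies kit €31.22: toys and games → 6.25% + 2.75% county = 9% → €2.8098
Subtotal = €329.52; unrounded tax = €30.16625 → €30.17; total due = €359.69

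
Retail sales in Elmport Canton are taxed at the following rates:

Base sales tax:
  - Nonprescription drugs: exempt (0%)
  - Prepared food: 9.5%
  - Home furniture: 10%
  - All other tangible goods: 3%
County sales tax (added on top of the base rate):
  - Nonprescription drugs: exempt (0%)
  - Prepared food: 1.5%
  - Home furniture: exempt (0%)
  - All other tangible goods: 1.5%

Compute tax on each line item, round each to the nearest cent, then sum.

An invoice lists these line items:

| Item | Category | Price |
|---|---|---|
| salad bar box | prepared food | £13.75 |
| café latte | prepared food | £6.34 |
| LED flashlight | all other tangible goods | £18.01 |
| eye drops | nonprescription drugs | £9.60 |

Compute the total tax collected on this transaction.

Salad bar box £13.75: prepared food → 9.5% + 1.5% county = 11% → £1.51
Café latte £6.34: prepared food → 9.5% + 1.5% county = 11% → £0.70
LED flashlight £18.01: all other tangible goods → 3% + 1.5% county = 4.5% → £0.81
Eye drops £9.60: nonprescription drugs → 0% + 0% county = 0% → £0.00
Total tax = £1.51 + £0.70 + £0.81 = £3.02

£3.02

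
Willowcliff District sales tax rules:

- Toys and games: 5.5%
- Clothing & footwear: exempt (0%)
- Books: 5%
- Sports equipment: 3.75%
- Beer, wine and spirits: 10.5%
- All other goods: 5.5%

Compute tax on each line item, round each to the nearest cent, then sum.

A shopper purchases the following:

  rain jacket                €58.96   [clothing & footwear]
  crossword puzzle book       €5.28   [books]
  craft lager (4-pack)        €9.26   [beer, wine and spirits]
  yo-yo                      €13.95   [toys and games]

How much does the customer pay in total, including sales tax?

Rain jacket €58.96: clothing & footwear → 0% → €0.00
Crossword puzzle book €5.28: books → 5% → €0.26
Craft lager (4-pack) €9.26: beer, wine and spirits → 10.5% → €0.97
Yo-yo €13.95: toys and games → 5.5% → €0.77
Subtotal = €87.45; tax = €2.00; total due = €89.45

€89.45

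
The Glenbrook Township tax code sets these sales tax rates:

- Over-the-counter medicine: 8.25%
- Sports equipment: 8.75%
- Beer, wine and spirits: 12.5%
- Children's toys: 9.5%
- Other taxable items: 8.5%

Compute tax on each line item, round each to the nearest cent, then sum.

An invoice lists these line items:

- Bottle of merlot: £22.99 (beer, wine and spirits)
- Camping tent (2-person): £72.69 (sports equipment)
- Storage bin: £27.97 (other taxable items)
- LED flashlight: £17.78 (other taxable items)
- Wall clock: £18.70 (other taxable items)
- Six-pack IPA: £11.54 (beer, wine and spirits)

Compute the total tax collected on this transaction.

£16.15

Bottle of merlot £22.99: beer, wine and spirits → 12.5% → £2.87
Camping tent (2-person) £72.69: sports equipment → 8.75% → £6.36
Storage bin £27.97: other taxable items → 8.5% → £2.38
LED flashlight £17.78: other taxable items → 8.5% → £1.51
Wall clock £18.70: other taxable items → 8.5% → £1.59
Six-pack IPA £11.54: beer, wine and spirits → 12.5% → £1.44
Total tax = £2.87 + £6.36 + £2.38 + £1.51 + £1.59 + £1.44 = £16.15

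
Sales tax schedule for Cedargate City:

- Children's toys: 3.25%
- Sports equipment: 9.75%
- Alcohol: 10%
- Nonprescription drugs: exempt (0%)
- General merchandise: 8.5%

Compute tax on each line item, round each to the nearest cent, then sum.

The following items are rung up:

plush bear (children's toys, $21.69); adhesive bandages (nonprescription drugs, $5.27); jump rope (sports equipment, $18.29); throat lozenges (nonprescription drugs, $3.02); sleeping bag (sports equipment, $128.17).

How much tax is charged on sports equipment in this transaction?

Jump rope $18.29: sports equipment → 9.75% → $1.78
Sleeping bag $128.17: sports equipment → 9.75% → $12.50
Tax on sports equipment = $1.78 + $12.50 = $14.28

$14.28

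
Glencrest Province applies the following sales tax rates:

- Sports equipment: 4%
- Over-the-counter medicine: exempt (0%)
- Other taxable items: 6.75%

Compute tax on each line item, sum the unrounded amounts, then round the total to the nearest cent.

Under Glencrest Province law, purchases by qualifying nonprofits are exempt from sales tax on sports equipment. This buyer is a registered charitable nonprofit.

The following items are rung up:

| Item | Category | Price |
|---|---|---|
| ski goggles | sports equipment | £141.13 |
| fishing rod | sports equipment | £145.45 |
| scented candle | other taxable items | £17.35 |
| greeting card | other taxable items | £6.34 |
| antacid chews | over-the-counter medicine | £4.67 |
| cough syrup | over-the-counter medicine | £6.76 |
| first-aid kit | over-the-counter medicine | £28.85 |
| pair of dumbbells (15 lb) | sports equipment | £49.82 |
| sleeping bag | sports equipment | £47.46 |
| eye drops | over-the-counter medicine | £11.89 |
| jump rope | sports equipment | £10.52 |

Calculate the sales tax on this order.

Ski goggles £141.13: sports equipment, buyer-exempt → 0% → £0.00
Fishing rod £145.45: sports equipment, buyer-exempt → 0% → £0.00
Scented candle £17.35: other taxable items → 6.75% → £1.171125
Greeting card £6.34: other taxable items → 6.75% → £0.42795
Antacid chews £4.67: over-the-counter medicine → 0% → £0.00
Cough syrup £6.76: over-the-counter medicine → 0% → £0.00
First-aid kit £28.85: over-the-counter medicine → 0% → £0.00
Pair of dumbbells (15 lb) £49.82: sports equipment, buyer-exempt → 0% → £0.00
Sleeping bag £47.46: sports equipment, buyer-exempt → 0% → £0.00
Eye drops £11.89: over-the-counter medicine → 0% → £0.00
Jump rope £10.52: sports equipment, buyer-exempt → 0% → £0.00
Unrounded tax sum = £1.599075 → £1.60

£1.60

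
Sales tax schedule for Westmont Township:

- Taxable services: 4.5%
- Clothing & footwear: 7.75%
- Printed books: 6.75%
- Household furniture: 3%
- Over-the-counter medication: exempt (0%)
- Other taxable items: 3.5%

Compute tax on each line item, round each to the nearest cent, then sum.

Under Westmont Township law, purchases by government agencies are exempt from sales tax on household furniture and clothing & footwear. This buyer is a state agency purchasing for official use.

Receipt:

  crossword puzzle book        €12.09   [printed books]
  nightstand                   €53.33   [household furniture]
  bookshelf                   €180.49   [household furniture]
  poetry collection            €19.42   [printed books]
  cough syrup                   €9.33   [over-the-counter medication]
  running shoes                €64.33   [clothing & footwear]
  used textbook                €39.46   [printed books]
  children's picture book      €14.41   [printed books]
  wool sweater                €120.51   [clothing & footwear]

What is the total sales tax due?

Crossword puzzle book €12.09: printed books → 6.75% → €0.82
Nightstand €53.33: household furniture, buyer-exempt → 0% → €0.00
Bookshelf €180.49: household furniture, buyer-exempt → 0% → €0.00
Poetry collection €19.42: printed books → 6.75% → €1.31
Cough syrup €9.33: over-the-counter medication → 0% → €0.00
Running shoes €64.33: clothing & footwear, buyer-exempt → 0% → €0.00
Used textbook €39.46: printed books → 6.75% → €2.66
Children's picture book €14.41: printed books → 6.75% → €0.97
Wool sweater €120.51: clothing & footwear, buyer-exempt → 0% → €0.00
Total tax = €0.82 + €1.31 + €2.66 + €0.97 = €5.76

€5.76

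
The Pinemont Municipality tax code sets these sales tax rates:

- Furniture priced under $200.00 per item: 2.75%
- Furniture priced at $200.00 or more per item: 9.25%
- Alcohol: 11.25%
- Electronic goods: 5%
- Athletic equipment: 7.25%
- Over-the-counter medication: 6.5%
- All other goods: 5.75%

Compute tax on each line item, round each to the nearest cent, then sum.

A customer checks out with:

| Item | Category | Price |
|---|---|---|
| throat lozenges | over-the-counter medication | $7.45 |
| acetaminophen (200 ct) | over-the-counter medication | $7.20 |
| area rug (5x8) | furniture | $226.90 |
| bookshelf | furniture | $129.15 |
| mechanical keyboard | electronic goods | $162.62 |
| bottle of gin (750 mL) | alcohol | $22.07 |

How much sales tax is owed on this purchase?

$36.10

Throat lozenges $7.45: over-the-counter medication → 6.5% → $0.48
Acetaminophen (200 ct) $7.20: over-the-counter medication → 6.5% → $0.47
Area rug (5x8) $226.90: furniture, $200.00 or more → 9.25% → $20.99
Bookshelf $129.15: furniture, under $200.00 → 2.75% → $3.55
Mechanical keyboard $162.62: electronic goods → 5% → $8.13
Bottle of gin (750 mL) $22.07: alcohol → 11.25% → $2.48
Total tax = $0.48 + $0.47 + $20.99 + $3.55 + $8.13 + $2.48 = $36.10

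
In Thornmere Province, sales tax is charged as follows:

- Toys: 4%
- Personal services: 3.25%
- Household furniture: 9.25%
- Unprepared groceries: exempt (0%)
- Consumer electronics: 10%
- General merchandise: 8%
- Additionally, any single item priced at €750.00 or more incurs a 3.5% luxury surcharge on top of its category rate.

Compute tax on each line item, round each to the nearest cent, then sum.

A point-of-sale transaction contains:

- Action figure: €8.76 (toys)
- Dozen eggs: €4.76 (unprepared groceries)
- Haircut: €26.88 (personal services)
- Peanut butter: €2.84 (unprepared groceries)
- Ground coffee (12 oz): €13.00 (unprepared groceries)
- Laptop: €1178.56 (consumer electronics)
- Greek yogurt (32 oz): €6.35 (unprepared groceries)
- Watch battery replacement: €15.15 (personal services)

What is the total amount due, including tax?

Action figure €8.76: toys → 4% → €0.35
Dozen eggs €4.76: unprepared groceries → 0% → €0.00
Haircut €26.88: personal services → 3.25% → €0.87
Peanut butter €2.84: unprepared groceries → 0% → €0.00
Ground coffee (12 oz) €13.00: unprepared groceries → 0% → €0.00
Laptop €1178.56: consumer electronics → 10% + 3.5% surcharge = 13.5% → €159.11
Greek yogurt (32 oz) €6.35: unprepared groceries → 0% → €0.00
Watch battery replacement €15.15: personal services → 3.25% → €0.49
Subtotal = €1256.30; tax = €160.82; total due = €1417.12

€1417.12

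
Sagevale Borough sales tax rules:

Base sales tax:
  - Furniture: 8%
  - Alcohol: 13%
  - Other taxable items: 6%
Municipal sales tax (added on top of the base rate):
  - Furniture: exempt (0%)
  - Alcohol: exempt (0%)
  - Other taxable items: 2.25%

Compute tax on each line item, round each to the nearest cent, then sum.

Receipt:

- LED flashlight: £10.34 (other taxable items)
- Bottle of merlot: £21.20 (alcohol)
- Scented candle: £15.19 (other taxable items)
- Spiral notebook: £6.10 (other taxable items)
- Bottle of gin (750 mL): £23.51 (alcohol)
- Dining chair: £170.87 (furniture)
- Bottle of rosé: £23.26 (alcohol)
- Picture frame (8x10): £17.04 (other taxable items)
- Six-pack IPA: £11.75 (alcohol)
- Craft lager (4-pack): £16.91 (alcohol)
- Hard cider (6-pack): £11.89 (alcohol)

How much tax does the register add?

£31.80

LED flashlight £10.34: other taxable items → 6% + 2.25% municipal = 8.25% → £0.85
Bottle of merlot £21.20: alcohol → 13% + 0% municipal = 13% → £2.76
Scented candle £15.19: other taxable items → 6% + 2.25% municipal = 8.25% → £1.25
Spiral notebook £6.10: other taxable items → 6% + 2.25% municipal = 8.25% → £0.50
Bottle of gin (750 mL) £23.51: alcohol → 13% + 0% municipal = 13% → £3.06
Dining chair £170.87: furniture → 8% + 0% municipal = 8% → £13.67
Bottle of rosé £23.26: alcohol → 13% + 0% municipal = 13% → £3.02
Picture frame (8x10) £17.04: other taxable items → 6% + 2.25% municipal = 8.25% → £1.41
Six-pack IPA £11.75: alcohol → 13% + 0% municipal = 13% → £1.53
Craft lager (4-pack) £16.91: alcohol → 13% + 0% municipal = 13% → £2.20
Hard cider (6-pack) £11.89: alcohol → 13% + 0% municipal = 13% → £1.55
Total tax = £0.85 + £2.76 + £1.25 + £0.50 + £3.06 + £13.67 + £3.02 + £1.41 + £1.53 + £2.20 + £1.55 = £31.80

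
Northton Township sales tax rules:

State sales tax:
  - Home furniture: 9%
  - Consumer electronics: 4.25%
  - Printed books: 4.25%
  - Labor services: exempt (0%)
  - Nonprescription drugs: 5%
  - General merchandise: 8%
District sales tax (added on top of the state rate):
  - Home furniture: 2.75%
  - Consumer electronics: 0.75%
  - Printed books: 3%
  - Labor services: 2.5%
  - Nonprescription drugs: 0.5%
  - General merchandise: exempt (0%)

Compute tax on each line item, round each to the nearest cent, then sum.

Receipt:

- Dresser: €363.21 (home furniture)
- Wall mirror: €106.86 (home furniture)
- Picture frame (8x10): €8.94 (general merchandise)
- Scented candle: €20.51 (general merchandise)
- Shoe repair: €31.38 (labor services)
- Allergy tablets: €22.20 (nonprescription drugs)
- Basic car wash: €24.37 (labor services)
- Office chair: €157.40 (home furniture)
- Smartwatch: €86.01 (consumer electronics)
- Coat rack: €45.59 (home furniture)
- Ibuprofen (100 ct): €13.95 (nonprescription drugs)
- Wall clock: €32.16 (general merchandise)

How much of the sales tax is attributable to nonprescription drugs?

Allergy tablets €22.20: nonprescription drugs → 5% + 0.5% district = 5.5% → €1.22
Ibuprofen (100 ct) €13.95: nonprescription drugs → 5% + 0.5% district = 5.5% → €0.77
Tax on nonprescription drugs = €1.22 + €0.77 = €1.99

€1.99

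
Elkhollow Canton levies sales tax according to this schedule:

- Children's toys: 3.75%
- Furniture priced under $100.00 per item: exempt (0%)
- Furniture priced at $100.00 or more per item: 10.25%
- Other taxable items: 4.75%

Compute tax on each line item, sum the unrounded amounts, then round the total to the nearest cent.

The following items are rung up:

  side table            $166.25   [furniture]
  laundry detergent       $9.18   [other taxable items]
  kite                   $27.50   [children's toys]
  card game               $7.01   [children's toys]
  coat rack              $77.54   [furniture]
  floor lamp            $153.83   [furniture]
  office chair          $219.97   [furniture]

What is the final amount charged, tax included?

Side table $166.25: furniture, $100.00 or more → 10.25% → $17.040625
Laundry detergent $9.18: other taxable items → 4.75% → $0.43605
Kite $27.50: children's toys → 3.75% → $1.03125
Card game $7.01: children's toys → 3.75% → $0.262875
Coat rack $77.54: furniture, under $100.00 → 0% → $0.00
Floor lamp $153.83: furniture, $100.00 or more → 10.25% → $15.767575
Office chair $219.97: furniture, $100.00 or more → 10.25% → $22.546925
Subtotal = $661.28; unrounded tax = $57.0853 → $57.09; total due = $718.37

$718.37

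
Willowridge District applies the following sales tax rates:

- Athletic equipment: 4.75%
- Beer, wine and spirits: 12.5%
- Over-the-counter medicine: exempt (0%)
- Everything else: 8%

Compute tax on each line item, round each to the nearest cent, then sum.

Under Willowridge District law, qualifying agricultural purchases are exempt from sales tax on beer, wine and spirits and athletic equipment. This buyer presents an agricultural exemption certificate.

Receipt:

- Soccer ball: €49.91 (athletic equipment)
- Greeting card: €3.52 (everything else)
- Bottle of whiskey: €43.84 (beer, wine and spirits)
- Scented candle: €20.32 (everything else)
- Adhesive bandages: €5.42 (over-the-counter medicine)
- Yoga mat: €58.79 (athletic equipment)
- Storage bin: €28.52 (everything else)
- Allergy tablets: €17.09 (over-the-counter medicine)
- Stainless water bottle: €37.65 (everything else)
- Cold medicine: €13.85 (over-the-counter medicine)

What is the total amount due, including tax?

€286.11

Soccer ball €49.91: athletic equipment, buyer-exempt → 0% → €0.00
Greeting card €3.52: everything else → 8% → €0.28
Bottle of whiskey €43.84: beer, wine and spirits, buyer-exempt → 0% → €0.00
Scented candle €20.32: everything else → 8% → €1.63
Adhesive bandages €5.42: over-the-counter medicine → 0% → €0.00
Yoga mat €58.79: athletic equipment, buyer-exempt → 0% → €0.00
Storage bin €28.52: everything else → 8% → €2.28
Allergy tablets €17.09: over-the-counter medicine → 0% → €0.00
Stainless water bottle €37.65: everything else → 8% → €3.01
Cold medicine €13.85: over-the-counter medicine → 0% → €0.00
Subtotal = €278.91; tax = €7.20; total due = €286.11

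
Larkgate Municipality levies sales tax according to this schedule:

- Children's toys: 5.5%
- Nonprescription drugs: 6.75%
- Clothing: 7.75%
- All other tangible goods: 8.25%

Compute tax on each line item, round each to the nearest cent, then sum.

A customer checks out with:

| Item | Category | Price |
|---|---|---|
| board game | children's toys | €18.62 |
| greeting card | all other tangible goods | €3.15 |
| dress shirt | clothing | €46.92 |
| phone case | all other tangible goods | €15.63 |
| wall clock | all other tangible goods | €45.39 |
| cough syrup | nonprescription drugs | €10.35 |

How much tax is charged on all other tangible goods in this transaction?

€5.29

Greeting card €3.15: all other tangible goods → 8.25% → €0.26
Phone case €15.63: all other tangible goods → 8.25% → €1.29
Wall clock €45.39: all other tangible goods → 8.25% → €3.74
Tax on all other tangible goods = €0.26 + €1.29 + €3.74 = €5.29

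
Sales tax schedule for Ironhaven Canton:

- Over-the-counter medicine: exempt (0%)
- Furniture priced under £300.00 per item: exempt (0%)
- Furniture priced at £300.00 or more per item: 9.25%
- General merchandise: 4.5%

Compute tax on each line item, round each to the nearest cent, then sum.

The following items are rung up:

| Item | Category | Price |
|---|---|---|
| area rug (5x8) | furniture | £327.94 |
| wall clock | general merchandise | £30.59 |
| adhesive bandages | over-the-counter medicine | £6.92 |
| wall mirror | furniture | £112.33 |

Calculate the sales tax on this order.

£31.71

Area rug (5x8) £327.94: furniture, £300.00 or more → 9.25% → £30.33
Wall clock £30.59: general merchandise → 4.5% → £1.38
Adhesive bandages £6.92: over-the-counter medicine → 0% → £0.00
Wall mirror £112.33: furniture, under £300.00 → 0% → £0.00
Total tax = £30.33 + £1.38 = £31.71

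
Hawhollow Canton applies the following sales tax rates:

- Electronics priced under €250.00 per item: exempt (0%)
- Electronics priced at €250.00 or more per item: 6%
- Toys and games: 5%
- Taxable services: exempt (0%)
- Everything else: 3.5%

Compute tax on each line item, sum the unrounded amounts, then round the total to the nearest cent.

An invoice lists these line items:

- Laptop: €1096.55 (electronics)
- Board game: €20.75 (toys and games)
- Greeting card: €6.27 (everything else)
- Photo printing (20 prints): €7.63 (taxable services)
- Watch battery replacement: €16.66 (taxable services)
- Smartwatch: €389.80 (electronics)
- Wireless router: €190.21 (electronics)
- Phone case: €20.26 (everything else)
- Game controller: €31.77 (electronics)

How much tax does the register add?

€91.15

Laptop €1096.55: electronics, €250.00 or more → 6% → €65.793
Board game €20.75: toys and games → 5% → €1.0375
Greeting card €6.27: everything else → 3.5% → €0.21945
Photo printing (20 prints) €7.63: taxable services → 0% → €0.00
Watch battery replacement €16.66: taxable services → 0% → €0.00
Smartwatch €389.80: electronics, €250.00 or more → 6% → €23.388
Wireless router €190.21: electronics, under €250.00 → 0% → €0.00
Phone case €20.26: everything else → 3.5% → €0.7091
Game controller €31.77: electronics, under €250.00 → 0% → €0.00
Unrounded tax sum = €91.14705 → €91.15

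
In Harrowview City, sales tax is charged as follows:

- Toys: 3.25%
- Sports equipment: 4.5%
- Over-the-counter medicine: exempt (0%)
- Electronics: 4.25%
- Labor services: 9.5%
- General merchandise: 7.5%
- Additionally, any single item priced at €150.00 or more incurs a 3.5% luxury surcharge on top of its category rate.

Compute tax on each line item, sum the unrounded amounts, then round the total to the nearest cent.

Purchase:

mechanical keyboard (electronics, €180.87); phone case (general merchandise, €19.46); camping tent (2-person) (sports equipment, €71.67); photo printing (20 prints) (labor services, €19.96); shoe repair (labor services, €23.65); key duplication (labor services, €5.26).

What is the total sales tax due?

Mechanical keyboard €180.87: electronics → 4.25% + 3.5% surcharge = 7.75% → €14.017425
Phone case €19.46: general merchandise → 7.5% → €1.4595
Camping tent (2-person) €71.67: sports equipment → 4.5% → €3.22515
Photo printing (20 prints) €19.96: labor services → 9.5% → €1.8962
Shoe repair €23.65: labor services → 9.5% → €2.24675
Key duplication €5.26: labor services → 9.5% → €0.4997
Unrounded tax sum = €23.344725 → €23.34

€23.34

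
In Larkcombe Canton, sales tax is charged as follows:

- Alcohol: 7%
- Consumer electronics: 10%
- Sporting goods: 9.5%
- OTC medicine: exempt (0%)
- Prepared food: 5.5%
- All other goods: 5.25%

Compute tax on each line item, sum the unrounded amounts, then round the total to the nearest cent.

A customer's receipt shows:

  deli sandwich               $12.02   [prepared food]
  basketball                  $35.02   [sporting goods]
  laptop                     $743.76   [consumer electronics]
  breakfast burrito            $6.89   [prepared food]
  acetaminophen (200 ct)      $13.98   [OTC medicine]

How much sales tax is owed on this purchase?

$78.74

Deli sandwich $12.02: prepared food → 5.5% → $0.6611
Basketball $35.02: sporting goods → 9.5% → $3.3269
Laptop $743.76: consumer electronics → 10% → $74.376
Breakfast burrito $6.89: prepared food → 5.5% → $0.37895
Acetaminophen (200 ct) $13.98: OTC medicine → 0% → $0.00
Unrounded tax sum = $78.74295 → $78.74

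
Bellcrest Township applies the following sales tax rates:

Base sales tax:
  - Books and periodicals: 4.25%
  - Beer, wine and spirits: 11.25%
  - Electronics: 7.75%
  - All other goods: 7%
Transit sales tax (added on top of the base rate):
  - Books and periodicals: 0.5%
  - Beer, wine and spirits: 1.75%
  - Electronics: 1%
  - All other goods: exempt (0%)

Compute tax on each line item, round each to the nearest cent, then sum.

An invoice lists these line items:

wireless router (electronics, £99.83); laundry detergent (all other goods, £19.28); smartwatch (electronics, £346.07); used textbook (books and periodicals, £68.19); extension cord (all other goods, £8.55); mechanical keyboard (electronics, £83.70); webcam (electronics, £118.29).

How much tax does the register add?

£61.88

Wireless router £99.83: electronics → 7.75% + 1% transit = 8.75% → £8.74
Laundry detergent £19.28: all other goods → 7% + 0% transit = 7% → £1.35
Smartwatch £346.07: electronics → 7.75% + 1% transit = 8.75% → £30.28
Used textbook £68.19: books and periodicals → 4.25% + 0.5% transit = 4.75% → £3.24
Extension cord £8.55: all other goods → 7% + 0% transit = 7% → £0.60
Mechanical keyboard £83.70: electronics → 7.75% + 1% transit = 8.75% → £7.32
Webcam £118.29: electronics → 7.75% + 1% transit = 8.75% → £10.35
Total tax = £8.74 + £1.35 + £30.28 + £3.24 + £0.60 + £7.32 + £10.35 = £61.88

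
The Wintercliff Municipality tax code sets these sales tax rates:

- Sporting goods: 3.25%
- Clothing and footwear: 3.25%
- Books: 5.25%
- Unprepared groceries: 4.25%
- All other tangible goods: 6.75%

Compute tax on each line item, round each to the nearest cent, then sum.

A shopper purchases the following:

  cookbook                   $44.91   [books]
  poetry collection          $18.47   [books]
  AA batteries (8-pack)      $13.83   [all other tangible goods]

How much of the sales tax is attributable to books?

$3.33

Cookbook $44.91: books → 5.25% → $2.36
Poetry collection $18.47: books → 5.25% → $0.97
Tax on books = $2.36 + $0.97 = $3.33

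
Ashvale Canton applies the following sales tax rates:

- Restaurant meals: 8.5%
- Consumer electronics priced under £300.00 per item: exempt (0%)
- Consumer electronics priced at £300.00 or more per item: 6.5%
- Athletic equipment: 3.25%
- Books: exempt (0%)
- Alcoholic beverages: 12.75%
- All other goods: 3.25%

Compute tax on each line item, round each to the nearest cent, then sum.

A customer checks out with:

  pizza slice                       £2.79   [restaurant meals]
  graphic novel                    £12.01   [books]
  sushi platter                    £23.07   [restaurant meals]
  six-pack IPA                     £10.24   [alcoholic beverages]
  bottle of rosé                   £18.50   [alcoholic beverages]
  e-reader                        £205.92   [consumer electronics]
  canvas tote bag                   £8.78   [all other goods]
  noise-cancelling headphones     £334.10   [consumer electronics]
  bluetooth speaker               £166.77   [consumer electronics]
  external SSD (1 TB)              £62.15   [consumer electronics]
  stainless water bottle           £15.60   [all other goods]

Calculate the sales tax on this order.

Pizza slice £2.79: restaurant meals → 8.5% → £0.24
Graphic novel £12.01: books → 0% → £0.00
Sushi platter £23.07: restaurant meals → 8.5% → £1.96
Six-pack IPA £10.24: alcoholic beverages → 12.75% → £1.31
Bottle of rosé £18.50: alcoholic beverages → 12.75% → £2.36
E-reader £205.92: consumer electronics, under £300.00 → 0% → £0.00
Canvas tote bag £8.78: all other goods → 3.25% → £0.29
Noise-cancelling headphones £334.10: consumer electronics, £300.00 or more → 6.5% → £21.72
Bluetooth speaker £166.77: consumer electronics, under £300.00 → 0% → £0.00
External SSD (1 TB) £62.15: consumer electronics, under £300.00 → 0% → £0.00
Stainless water bottle £15.60: all other goods → 3.25% → £0.51
Total tax = £0.24 + £1.96 + £1.31 + £2.36 + £0.29 + £21.72 + £0.51 = £28.39

£28.39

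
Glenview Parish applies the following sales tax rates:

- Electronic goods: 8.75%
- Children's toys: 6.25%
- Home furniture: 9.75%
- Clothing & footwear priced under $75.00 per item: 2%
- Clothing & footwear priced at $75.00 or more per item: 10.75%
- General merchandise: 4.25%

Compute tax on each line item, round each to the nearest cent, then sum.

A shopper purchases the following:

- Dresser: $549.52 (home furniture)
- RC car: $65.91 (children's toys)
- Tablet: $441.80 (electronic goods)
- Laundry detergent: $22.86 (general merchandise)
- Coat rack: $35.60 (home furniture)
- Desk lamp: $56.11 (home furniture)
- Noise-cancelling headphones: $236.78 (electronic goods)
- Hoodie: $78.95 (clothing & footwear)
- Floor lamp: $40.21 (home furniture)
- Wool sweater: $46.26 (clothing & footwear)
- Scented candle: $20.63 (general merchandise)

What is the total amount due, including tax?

Dresser $549.52: home furniture → 9.75% → $53.58
RC car $65.91: children's toys → 6.25% → $4.12
Tablet $441.80: electronic goods → 8.75% → $38.66
Laundry detergent $22.86: general merchandise → 4.25% → $0.97
Coat rack $35.60: home furniture → 9.75% → $3.47
Desk lamp $56.11: home furniture → 9.75% → $5.47
Noise-cancelling headphones $236.78: electronic goods → 8.75% → $20.72
Hoodie $78.95: clothing & footwear, $75.00 or more → 10.75% → $8.49
Floor lamp $40.21: home furniture → 9.75% → $3.92
Wool sweater $46.26: clothing & footwear, under $75.00 → 2% → $0.93
Scented candle $20.63: general merchandise → 4.25% → $0.88
Subtotal = $1594.63; tax = $141.21; total due = $1735.84

$1735.84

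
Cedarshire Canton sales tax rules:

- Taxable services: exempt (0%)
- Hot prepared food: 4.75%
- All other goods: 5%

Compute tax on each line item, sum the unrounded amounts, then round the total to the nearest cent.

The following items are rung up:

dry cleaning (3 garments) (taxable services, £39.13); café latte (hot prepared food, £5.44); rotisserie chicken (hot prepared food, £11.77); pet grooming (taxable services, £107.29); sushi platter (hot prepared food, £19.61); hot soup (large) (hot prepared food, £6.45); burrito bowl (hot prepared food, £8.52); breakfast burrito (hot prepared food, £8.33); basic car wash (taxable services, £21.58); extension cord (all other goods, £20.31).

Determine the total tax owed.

Dry cleaning (3 garments) £39.13: taxable services → 0% → £0.00
Café latte £5.44: hot prepared food → 4.75% → £0.2584
Rotisserie chicken £11.77: hot prepared food → 4.75% → £0.559075
Pet grooming £107.29: taxable services → 0% → £0.00
Sushi platter £19.61: hot prepared food → 4.75% → £0.931475
Hot soup (large) £6.45: hot prepared food → 4.75% → £0.306375
Burrito bowl £8.52: hot prepared food → 4.75% → £0.4047
Breakfast burrito £8.33: hot prepared food → 4.75% → £0.395675
Basic car wash £21.58: taxable services → 0% → £0.00
Extension cord £20.31: all other goods → 5% → £1.0155
Unrounded tax sum = £3.8712 → £3.87

£3.87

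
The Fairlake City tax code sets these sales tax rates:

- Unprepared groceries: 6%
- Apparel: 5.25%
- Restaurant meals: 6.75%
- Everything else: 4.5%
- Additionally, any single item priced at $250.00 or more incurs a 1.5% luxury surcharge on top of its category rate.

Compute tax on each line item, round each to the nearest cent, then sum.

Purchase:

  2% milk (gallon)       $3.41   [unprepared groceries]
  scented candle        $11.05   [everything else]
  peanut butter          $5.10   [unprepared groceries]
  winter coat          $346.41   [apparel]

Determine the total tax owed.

$24.39

2% milk (gallon) $3.41: unprepared groceries → 6% → $0.20
Scented candle $11.05: everything else → 4.5% → $0.50
Peanut butter $5.10: unprepared groceries → 6% → $0.31
Winter coat $346.41: apparel → 5.25% + 1.5% surcharge = 6.75% → $23.38
Total tax = $0.20 + $0.50 + $0.31 + $23.38 = $24.39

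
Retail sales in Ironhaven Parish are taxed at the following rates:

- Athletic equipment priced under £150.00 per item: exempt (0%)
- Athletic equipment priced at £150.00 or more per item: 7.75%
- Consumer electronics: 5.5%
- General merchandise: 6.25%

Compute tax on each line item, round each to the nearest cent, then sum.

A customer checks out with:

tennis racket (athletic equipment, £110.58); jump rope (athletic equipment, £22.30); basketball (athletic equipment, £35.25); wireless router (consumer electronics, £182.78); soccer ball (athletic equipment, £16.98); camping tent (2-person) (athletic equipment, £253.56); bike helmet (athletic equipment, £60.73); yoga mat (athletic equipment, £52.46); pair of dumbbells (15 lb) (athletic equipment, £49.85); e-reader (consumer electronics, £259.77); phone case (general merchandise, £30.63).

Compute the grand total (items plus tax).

Tennis racket £110.58: athletic equipment, under £150.00 → 0% → £0.00
Jump rope £22.30: athletic equipment, under £150.00 → 0% → £0.00
Basketball £35.25: athletic equipment, under £150.00 → 0% → £0.00
Wireless router £182.78: consumer electronics → 5.5% → £10.05
Soccer ball £16.98: athletic equipment, under £150.00 → 0% → £0.00
Camping tent (2-person) £253.56: athletic equipment, £150.00 or more → 7.75% → £19.65
Bike helmet £60.73: athletic equipment, under £150.00 → 0% → £0.00
Yoga mat £52.46: athletic equipment, under £150.00 → 0% → £0.00
Pair of dumbbells (15 lb) £49.85: athletic equipment, under £150.00 → 0% → £0.00
E-reader £259.77: consumer electronics → 5.5% → £14.29
Phone case £30.63: general merchandise → 6.25% → £1.91
Subtotal = £1074.89; tax = £45.90; total due = £1120.79

£1120.79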